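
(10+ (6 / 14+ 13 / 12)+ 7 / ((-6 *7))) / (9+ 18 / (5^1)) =4765/5292 = 0.90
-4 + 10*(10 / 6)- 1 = 11.67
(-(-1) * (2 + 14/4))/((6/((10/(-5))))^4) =11/162 = 0.07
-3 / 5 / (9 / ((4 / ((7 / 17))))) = -68/105 = -0.65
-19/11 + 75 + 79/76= 62125/836 = 74.31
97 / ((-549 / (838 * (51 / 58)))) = -690931/5307 = -130.19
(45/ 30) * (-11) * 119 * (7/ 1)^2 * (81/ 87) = -5195421/58 = -89576.22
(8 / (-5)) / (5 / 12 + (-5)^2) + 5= 7529/1525 = 4.94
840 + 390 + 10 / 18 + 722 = 17573/9 = 1952.56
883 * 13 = 11479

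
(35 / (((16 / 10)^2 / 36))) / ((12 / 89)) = 233625/64 = 3650.39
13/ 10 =1.30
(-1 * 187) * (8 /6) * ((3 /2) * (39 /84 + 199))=-1044395/14 = -74599.64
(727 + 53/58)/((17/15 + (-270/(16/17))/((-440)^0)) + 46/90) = -7599420/2977807 = -2.55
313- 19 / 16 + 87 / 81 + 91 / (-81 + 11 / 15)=311.75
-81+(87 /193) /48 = -250099/3088 = -80.99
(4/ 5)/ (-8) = -1/10 = -0.10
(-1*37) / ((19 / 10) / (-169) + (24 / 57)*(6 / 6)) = -1188070/13159 = -90.29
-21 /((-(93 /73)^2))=37303/2883 = 12.94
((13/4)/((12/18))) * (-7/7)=-39/8 = -4.88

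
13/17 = 0.76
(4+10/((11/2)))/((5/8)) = 512/55 = 9.31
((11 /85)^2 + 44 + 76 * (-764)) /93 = -419194379/671925 = -623.87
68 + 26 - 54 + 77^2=5969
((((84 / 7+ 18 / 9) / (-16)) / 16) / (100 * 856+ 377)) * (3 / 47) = -7/172412544 = 0.00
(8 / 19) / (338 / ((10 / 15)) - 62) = 8/8455 = 0.00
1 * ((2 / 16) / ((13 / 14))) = 7/52 = 0.13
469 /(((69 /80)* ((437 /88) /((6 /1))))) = 6603520/10051 = 657.00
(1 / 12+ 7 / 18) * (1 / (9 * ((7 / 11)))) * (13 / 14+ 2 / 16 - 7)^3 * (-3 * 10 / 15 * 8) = 85248999/307328 = 277.39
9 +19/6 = 73/6 = 12.17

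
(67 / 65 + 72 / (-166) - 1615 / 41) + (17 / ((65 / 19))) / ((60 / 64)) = -111126256/3317925 = -33.49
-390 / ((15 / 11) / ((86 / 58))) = -12298/29 = -424.07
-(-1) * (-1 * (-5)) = 5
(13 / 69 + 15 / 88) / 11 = 2179/66792 = 0.03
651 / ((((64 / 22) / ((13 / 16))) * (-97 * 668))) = -93093/33175552 = 0.00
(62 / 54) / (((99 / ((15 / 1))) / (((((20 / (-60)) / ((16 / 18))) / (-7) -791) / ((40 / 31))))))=-42565573/399168 = -106.64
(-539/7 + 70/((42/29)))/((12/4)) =-86/9 = -9.56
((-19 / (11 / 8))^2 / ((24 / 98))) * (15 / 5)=283024/121 = 2339.04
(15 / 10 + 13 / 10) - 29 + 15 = -56/5 = -11.20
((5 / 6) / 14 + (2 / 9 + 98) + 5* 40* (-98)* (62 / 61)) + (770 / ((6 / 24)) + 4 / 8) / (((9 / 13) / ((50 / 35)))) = -69002051/5124 = -13466.44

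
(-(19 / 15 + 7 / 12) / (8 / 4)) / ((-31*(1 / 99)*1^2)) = 2.95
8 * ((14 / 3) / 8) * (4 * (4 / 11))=224/33 = 6.79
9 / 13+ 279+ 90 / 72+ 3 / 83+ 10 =1255863/4316 = 290.98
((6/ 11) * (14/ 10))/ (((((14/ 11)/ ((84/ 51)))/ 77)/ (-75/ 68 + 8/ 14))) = -58443/1445 = -40.44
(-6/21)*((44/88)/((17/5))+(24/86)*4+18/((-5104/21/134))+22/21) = 149122975/68557566 = 2.18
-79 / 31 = -2.55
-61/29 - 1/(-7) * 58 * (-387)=-651361/203 = -3208.67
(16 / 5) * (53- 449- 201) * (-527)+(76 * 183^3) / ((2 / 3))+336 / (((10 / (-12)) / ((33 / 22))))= 699653694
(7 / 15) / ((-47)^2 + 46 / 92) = 14/66285 = 0.00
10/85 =2/17 = 0.12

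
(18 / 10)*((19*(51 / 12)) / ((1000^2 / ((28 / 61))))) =20349/305000000 = 0.00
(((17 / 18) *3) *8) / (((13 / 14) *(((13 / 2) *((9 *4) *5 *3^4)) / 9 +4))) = 476/205413 = 0.00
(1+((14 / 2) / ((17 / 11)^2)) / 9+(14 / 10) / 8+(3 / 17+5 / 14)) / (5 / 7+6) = 1481509/4889880 = 0.30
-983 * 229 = -225107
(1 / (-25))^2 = 1/625 = 0.00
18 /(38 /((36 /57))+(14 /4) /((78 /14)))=702/2371 = 0.30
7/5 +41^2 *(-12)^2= 1210327/5 = 242065.40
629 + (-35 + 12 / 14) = 4164/7 = 594.86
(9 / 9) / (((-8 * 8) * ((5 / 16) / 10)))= -1/2 = -0.50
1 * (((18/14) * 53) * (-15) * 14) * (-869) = 12435390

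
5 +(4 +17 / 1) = 26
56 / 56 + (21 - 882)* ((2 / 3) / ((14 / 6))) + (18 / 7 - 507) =-5246/7 = -749.43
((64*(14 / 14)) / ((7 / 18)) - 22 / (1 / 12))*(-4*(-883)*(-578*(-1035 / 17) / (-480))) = 180222066/7 = 25746009.43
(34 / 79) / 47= 34/3713 = 0.01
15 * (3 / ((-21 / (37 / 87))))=-185/203 = -0.91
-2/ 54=-1/27 = -0.04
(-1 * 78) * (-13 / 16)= 507/8 = 63.38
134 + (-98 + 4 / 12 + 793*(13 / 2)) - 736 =26729/6 = 4454.83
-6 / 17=-0.35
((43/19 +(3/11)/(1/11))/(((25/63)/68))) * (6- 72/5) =-719712/95 = -7575.92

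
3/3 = 1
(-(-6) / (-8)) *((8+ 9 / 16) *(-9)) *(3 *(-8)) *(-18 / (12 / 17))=565947/16 = 35371.69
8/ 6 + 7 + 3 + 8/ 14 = 250/21 = 11.90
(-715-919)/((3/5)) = -8170/3 = -2723.33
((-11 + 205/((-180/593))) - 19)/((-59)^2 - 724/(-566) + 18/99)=-79048409/390272436 = -0.20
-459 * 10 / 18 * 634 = -161670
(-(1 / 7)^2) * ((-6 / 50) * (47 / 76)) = 141/93100 = 0.00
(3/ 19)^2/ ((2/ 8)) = 36/361 = 0.10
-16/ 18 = -8/9 = -0.89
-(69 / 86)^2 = -4761/7396 = -0.64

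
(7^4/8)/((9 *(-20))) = -2401/1440 = -1.67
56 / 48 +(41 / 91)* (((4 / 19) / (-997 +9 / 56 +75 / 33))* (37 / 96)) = 353081221/302650582 = 1.17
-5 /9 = -0.56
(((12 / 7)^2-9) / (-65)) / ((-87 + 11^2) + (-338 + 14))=-297/923650 = 0.00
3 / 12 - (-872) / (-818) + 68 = 67.18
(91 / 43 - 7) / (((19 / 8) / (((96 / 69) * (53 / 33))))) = -949760/206701 = -4.59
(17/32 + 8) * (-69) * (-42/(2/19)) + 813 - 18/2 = 235677.84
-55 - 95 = -150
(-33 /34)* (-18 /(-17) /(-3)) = 99/289 = 0.34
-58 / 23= -2.52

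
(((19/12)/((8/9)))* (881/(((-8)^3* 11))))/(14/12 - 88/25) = 3766275/31809536 = 0.12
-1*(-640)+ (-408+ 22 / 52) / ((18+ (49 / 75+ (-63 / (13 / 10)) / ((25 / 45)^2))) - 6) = 180958615/281506 = 642.82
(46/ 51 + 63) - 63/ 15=15224/255 = 59.70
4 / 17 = 0.24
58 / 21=2.76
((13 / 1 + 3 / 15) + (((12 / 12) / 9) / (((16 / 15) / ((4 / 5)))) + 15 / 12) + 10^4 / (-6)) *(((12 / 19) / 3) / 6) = -49564/855 = -57.97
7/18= 0.39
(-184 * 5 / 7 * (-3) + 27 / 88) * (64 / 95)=1944552/7315 = 265.83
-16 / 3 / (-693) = 16/2079 = 0.01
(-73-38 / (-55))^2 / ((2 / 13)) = 205614877/6050 = 33985.93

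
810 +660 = 1470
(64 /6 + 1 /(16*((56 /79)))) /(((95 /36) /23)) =1994721/21280 = 93.74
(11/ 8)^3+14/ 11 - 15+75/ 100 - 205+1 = -1207375/5632 = -214.38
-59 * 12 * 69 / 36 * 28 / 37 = -37996/37 = -1026.92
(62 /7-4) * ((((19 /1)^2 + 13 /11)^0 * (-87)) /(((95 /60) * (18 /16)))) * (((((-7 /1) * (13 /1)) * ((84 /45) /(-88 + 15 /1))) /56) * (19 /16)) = -12818/1095 = -11.71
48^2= 2304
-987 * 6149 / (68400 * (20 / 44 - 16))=22253231/3898800 = 5.71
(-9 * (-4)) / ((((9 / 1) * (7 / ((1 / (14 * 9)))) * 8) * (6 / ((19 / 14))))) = 19/148176 = 0.00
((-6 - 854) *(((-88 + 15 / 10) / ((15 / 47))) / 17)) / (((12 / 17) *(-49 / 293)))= -102442469/882 = -116147.92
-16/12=-1.33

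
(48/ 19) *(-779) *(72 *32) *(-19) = 86151168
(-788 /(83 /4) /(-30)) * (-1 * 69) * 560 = -4059776/83 = -48912.96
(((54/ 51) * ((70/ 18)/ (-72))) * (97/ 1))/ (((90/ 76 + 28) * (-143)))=64505/48527622 = 0.00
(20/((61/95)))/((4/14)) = 6650/61 = 109.02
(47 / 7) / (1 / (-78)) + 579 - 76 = -145/7 = -20.71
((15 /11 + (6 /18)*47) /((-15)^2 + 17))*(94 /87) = 0.08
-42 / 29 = -1.45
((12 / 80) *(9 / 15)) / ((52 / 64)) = 36/325 = 0.11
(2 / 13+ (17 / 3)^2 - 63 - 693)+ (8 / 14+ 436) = -235187/819 = -287.16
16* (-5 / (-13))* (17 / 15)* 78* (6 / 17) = 192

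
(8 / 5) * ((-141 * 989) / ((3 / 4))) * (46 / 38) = -34211488/95 = -360120.93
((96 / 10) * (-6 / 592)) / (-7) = 18/1295 = 0.01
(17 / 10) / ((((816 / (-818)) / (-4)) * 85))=409/5100 = 0.08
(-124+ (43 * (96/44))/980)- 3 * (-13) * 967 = 37589.10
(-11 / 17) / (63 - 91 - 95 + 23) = 11/1700 = 0.01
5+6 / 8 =5.75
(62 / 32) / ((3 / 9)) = 93/16 = 5.81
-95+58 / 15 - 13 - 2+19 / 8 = -12451/120 = -103.76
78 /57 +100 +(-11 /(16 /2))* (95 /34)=504017/5168 = 97.53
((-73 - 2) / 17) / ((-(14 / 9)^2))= 6075/3332 = 1.82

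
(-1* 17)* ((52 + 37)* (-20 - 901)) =1393473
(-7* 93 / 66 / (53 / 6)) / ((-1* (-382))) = -651/222706 = 0.00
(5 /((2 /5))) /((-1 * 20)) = -5/8 = -0.62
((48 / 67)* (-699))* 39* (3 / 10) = -1962792/335 = -5859.08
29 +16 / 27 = 799/27 = 29.59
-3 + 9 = 6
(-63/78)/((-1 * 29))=21/754 = 0.03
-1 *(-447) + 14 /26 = 5818/13 = 447.54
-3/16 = -0.19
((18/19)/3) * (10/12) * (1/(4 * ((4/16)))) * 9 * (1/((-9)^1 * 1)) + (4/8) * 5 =85/38 = 2.24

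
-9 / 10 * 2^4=-72/5 = -14.40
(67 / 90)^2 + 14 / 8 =4666/2025 = 2.30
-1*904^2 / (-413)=817216/413 = 1978.73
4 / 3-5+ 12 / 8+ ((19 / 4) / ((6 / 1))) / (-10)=-539/240 = -2.25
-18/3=-6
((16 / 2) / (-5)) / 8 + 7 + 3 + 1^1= 54/5 = 10.80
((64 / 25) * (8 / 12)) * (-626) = -80128/75 = -1068.37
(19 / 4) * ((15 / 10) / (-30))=-19/80 = -0.24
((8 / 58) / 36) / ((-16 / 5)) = -5/4176 = 0.00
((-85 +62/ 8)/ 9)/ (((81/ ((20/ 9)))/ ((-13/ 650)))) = 103/21870 = 0.00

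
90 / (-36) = -5/2 = -2.50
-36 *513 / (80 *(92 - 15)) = -3.00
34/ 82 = 17/41 = 0.41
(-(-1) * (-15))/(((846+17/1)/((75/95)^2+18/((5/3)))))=-61857/311543 = -0.20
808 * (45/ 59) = 36360/59 = 616.27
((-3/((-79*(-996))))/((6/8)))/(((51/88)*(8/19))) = -209/1003221 = 0.00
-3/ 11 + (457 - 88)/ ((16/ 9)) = 36483/176 = 207.29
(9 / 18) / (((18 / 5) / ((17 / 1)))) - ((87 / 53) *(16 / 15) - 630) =6016021/9540 = 630.61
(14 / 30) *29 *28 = 5684/15 = 378.93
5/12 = 0.42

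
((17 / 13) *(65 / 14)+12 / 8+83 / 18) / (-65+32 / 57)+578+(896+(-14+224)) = 259754779/154266 = 1683.81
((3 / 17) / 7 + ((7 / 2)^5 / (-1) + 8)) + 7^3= -663329/3808 = -174.19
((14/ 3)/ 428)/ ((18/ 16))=28/2889 = 0.01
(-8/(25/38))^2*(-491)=-45376256/625 = -72602.01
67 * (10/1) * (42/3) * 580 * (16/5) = 17409280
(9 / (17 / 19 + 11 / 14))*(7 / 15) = 2.50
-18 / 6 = -3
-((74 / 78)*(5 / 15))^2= -0.10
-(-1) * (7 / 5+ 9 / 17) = 164/85 = 1.93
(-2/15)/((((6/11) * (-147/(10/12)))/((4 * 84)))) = 88/189 = 0.47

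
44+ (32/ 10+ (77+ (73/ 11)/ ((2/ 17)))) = 19867/110 = 180.61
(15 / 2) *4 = 30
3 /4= 0.75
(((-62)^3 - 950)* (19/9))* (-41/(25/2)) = 372795124/225 = 1656867.22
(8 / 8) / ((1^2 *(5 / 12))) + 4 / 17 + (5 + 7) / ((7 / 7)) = 14.64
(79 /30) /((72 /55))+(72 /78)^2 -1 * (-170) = 12620429/73008 = 172.86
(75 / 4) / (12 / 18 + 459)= 225/5516 = 0.04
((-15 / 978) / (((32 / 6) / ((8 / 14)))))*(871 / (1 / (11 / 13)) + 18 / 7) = -77655/63896 = -1.22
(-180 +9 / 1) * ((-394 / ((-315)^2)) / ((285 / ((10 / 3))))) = 788/99225 = 0.01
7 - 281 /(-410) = 3151/410 = 7.69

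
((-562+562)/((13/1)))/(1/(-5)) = 0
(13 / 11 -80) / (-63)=289/231 = 1.25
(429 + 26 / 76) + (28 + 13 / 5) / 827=67468339/157130 = 429.38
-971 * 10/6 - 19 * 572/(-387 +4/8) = -3687707/2319 = -1590.21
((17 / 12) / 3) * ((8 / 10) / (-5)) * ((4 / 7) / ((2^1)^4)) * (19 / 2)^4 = -2215457/100800 = -21.98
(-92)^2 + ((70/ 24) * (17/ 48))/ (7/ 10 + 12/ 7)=8464.43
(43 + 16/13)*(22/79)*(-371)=-4693150/1027 = -4569.77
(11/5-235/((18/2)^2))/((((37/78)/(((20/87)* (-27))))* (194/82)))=1210976/312243 = 3.88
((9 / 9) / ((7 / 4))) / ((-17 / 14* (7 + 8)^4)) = -8/860625 = 0.00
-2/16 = -1/8 = -0.12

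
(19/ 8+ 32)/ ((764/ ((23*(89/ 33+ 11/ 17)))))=269675/77928 = 3.46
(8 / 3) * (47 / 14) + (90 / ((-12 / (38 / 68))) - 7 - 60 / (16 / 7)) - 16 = -44.49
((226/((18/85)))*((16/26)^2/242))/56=38420/1288287 = 0.03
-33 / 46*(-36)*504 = 299376/23 = 13016.35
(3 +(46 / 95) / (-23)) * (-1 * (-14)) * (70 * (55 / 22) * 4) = 554680/19 = 29193.68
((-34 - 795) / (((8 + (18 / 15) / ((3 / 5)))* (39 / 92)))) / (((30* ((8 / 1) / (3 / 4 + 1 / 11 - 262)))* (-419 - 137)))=-219098897/572457600 = -0.38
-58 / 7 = -8.29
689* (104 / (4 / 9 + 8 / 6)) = 80613/2 = 40306.50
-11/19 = -0.58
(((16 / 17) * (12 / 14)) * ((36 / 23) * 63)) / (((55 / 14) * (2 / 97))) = 21119616/21505 = 982.08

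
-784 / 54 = -392/27 = -14.52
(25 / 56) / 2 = 25/112 = 0.22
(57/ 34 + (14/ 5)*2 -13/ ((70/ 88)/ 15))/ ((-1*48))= 283061/57120 = 4.96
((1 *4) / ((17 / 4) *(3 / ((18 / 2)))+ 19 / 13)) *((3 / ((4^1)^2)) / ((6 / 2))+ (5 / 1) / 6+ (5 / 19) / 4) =11401/8531 = 1.34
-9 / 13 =-0.69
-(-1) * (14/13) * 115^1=1610/13 = 123.85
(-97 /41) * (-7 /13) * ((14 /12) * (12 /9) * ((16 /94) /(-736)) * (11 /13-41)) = 137837/7490249 = 0.02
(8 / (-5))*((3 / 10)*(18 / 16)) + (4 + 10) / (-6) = -431/150 = -2.87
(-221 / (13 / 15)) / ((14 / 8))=-145.71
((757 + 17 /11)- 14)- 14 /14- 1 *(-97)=9246/11 = 840.55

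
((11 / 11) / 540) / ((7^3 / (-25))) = -5/37044 = 0.00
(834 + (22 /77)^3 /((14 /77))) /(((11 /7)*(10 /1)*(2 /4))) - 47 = 159441/2695 = 59.16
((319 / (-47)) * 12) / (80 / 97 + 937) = -123772/1425181 = -0.09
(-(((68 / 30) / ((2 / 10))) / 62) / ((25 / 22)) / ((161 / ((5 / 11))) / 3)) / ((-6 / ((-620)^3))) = -26139200/483 = -54118.43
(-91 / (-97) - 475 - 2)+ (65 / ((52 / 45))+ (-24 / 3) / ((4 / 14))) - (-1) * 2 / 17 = -2952991/6596 = -447.69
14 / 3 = 4.67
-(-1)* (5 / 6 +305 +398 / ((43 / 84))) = 279497/258 = 1083.32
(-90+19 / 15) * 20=-5324/3 = -1774.67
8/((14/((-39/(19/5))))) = -5.86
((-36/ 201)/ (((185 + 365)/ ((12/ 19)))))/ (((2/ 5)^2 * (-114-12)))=1/98021 = 0.00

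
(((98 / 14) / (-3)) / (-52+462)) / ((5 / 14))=-49/3075 = -0.02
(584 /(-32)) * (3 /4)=-219/16 = -13.69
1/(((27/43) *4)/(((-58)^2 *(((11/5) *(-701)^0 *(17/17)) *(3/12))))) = 397793/540 = 736.65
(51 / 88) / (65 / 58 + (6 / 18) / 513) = 2276181/4404092 = 0.52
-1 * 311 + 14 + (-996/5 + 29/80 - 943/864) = -2146733/4320 = -496.93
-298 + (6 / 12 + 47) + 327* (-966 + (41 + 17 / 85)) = -302660.10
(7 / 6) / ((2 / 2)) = 7/6 = 1.17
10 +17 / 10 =11.70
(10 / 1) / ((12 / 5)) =25/6 = 4.17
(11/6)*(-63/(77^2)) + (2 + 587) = 90703/154 = 588.98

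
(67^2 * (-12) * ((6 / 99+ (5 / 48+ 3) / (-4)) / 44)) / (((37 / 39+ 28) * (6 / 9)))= 793596843/17485952 = 45.38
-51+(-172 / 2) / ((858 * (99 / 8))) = -2166365/42471 = -51.01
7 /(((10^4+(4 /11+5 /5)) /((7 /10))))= 539/1100150 = 0.00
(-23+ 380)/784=51/112 = 0.46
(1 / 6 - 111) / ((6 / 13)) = -8645/36 = -240.14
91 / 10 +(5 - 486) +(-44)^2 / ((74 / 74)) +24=14881/10 = 1488.10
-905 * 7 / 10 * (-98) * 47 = 2917901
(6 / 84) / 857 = 1/11998 = 0.00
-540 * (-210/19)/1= 113400/19 = 5968.42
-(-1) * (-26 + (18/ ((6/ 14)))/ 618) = -2671/103 = -25.93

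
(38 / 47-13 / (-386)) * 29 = 443091/18142 = 24.42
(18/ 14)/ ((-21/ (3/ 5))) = -9/245 = -0.04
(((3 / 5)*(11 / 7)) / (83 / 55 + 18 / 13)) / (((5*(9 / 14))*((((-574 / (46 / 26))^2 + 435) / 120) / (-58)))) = -6381856/956041451 = -0.01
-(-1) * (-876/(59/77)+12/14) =-1142.40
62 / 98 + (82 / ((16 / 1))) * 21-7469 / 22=-90647/392 = -231.24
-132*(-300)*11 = 435600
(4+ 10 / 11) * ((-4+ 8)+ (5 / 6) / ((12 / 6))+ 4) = 909/22 = 41.32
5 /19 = 0.26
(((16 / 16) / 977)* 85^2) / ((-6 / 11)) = -79475/5862 = -13.56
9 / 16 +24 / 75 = 353/400 = 0.88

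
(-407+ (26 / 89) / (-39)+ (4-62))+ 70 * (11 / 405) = -3338533/7209 = -463.11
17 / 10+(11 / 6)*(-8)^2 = 3571/30 = 119.03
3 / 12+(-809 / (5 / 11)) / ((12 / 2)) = -296.38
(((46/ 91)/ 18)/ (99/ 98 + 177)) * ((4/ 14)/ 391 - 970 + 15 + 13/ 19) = -99254492/659263995 = -0.15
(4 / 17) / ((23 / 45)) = 180/391 = 0.46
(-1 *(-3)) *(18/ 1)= 54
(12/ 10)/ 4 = 3/10 = 0.30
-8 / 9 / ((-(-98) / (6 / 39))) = -8/5733 = 0.00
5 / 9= 0.56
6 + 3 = 9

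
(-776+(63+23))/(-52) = 345/26 = 13.27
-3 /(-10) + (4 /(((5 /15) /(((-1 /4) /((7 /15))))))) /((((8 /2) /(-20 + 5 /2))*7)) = 1209/280 = 4.32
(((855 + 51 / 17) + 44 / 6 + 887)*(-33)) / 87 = -57827/87 = -664.68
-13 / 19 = -0.68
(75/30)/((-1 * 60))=-1/24 = -0.04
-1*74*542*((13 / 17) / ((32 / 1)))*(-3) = 391053/136 = 2875.39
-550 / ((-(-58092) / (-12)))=550/4841 = 0.11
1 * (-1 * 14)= -14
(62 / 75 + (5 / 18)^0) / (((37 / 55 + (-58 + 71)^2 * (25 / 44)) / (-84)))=-24112/15195 = -1.59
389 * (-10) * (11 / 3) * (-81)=1155330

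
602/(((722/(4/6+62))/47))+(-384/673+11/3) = 597397213/242953 = 2458.90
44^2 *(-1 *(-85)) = 164560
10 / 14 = 5/7 = 0.71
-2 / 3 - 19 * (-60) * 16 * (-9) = -164160.67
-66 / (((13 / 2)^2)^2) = -1056/28561 = -0.04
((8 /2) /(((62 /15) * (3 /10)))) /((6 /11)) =550/93 = 5.91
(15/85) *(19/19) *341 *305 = 312015/17 = 18353.82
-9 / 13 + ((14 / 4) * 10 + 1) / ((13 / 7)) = 243/13 = 18.69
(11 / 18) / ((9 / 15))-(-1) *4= 271/54 = 5.02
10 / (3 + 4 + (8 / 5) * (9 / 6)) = 50/47 = 1.06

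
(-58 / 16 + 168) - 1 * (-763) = 927.38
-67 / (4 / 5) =-83.75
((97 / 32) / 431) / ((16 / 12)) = 291/55168 = 0.01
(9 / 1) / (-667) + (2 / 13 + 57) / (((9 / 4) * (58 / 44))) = 1502779/78039 = 19.26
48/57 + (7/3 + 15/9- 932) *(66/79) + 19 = -1133929/1501 = -755.45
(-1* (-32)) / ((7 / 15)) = 480/7 = 68.57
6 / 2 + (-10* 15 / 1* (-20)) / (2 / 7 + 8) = 10587/29 = 365.07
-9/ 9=-1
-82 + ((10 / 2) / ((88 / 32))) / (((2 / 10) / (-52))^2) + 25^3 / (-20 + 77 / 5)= 30215879/253 = 119430.35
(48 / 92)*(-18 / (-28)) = 54/161 = 0.34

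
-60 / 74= -30/37 = -0.81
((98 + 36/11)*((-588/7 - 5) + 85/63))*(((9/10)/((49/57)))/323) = -838842/29155 = -28.77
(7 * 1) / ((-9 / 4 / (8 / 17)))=-224/153 = -1.46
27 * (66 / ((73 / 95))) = 169290/73 = 2319.04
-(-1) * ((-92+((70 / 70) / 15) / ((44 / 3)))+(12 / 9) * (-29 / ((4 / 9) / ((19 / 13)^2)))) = -10329931/37180 = -277.84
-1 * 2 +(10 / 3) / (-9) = -64/27 = -2.37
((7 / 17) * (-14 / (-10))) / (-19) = -49/1615 = -0.03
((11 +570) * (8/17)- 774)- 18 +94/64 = -281313/544 = -517.12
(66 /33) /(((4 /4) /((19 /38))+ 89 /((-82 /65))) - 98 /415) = -68060/2340751 = -0.03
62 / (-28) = -31/14 = -2.21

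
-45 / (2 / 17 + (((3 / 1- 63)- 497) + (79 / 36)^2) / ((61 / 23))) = 60477840/279653609 = 0.22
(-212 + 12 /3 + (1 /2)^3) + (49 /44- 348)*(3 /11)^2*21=-7982867/10648 = -749.71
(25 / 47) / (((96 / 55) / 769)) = 1057375/4512 = 234.35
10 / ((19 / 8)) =80/19 = 4.21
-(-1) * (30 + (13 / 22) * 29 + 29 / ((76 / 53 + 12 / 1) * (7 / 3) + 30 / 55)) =14739412/306779 = 48.05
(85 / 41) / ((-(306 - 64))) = -85/9922 = -0.01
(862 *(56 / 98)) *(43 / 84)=37066/147 = 252.15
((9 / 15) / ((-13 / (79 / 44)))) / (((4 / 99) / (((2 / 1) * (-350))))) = 1435.67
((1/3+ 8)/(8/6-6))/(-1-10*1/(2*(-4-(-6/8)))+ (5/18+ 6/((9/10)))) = -2925/12257 = -0.24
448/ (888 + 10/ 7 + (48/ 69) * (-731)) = 36064/30663 = 1.18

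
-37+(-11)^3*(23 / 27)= -31612/27 = -1170.81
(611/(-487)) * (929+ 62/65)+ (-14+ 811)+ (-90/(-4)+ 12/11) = -18543143/53570 = -346.15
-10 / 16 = -5/8 = -0.62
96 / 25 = 3.84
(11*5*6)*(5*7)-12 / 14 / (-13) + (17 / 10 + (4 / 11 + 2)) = 115656837/10010 = 11554.13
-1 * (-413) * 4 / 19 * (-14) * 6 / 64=-8673/76 = -114.12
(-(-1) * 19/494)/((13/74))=37/169 = 0.22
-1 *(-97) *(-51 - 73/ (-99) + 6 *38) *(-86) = -1482685.17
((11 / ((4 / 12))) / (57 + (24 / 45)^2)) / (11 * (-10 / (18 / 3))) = -405/12889 = -0.03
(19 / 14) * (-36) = -342/7 = -48.86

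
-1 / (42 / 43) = -43/42 = -1.02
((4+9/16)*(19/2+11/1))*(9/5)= 26937/160 = 168.36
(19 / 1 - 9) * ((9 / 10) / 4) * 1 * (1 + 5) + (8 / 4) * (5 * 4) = 107/2 = 53.50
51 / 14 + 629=8857/14 = 632.64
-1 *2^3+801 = 793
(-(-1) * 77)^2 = 5929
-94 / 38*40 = -1880/19 = -98.95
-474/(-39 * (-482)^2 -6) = 79/1510107 = 0.00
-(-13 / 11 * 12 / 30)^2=-676/3025 = -0.22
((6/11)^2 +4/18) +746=746.52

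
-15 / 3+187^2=34964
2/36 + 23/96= 85/288 = 0.30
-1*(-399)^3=63521199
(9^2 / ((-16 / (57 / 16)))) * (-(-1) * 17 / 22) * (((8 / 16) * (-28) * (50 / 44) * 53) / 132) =242661825/2725888 = 89.02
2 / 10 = 1/5 = 0.20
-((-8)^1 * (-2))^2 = -256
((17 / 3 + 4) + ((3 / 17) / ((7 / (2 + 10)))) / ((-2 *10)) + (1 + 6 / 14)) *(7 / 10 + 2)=89001/2975 = 29.92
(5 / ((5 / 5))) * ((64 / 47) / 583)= 320/27401 = 0.01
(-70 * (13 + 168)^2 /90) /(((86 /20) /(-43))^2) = -22932700/9 = -2548077.78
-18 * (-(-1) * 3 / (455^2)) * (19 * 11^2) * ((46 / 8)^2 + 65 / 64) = -135381213/6624800 = -20.44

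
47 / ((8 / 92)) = 1081/2 = 540.50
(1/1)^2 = 1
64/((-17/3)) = -192/17 = -11.29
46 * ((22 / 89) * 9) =9108/89 = 102.34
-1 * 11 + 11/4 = -33/4 = -8.25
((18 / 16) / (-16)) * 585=-5265/128 = -41.13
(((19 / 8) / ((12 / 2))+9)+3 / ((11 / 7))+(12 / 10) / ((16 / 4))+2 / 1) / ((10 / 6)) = 35917/4400 = 8.16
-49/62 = -0.79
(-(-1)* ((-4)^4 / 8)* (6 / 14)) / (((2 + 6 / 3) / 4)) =96/7 = 13.71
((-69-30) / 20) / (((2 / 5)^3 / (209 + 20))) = -566775/32 = -17711.72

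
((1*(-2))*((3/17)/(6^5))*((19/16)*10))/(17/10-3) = 475/1145664 = 0.00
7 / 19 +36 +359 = 7512/19 = 395.37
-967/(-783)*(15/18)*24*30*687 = 44288600/87 = 509064.37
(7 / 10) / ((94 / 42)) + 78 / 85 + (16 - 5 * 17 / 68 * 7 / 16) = 4265647/255680 = 16.68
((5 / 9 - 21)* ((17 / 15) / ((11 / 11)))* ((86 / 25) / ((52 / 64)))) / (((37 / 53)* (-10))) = 114059392/8116875 = 14.05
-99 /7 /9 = -11/7 = -1.57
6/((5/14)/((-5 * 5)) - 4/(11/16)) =-1540/1497 = -1.03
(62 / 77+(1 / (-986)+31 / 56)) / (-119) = -412333/36138872 = -0.01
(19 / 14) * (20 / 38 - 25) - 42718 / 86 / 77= -262663/6622 = -39.67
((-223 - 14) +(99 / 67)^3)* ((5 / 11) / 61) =-351552660/201811973 = -1.74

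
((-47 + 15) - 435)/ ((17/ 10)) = -4670/17 = -274.71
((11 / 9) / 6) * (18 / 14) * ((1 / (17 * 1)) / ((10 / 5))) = 11/1428 = 0.01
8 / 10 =4/5 = 0.80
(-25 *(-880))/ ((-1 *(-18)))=11000/9 = 1222.22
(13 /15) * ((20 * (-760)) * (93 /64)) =-38285/2 = -19142.50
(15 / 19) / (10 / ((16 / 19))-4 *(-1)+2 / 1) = 120/2717 = 0.04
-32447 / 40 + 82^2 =5912.82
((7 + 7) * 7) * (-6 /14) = -42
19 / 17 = 1.12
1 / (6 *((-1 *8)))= -1/48 = -0.02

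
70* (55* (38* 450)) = 65835000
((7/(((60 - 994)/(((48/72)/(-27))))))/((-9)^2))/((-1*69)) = -7/211415103 = 0.00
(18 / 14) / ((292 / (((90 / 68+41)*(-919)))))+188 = 1163279/69496 = 16.74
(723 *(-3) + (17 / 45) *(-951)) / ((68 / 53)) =-502493/255 = -1970.56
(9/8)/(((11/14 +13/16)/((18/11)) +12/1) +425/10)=2268/111841 = 0.02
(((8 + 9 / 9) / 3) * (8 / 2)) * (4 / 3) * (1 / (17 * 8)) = 2/17 = 0.12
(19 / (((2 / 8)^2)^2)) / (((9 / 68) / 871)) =288084992/9 = 32009443.56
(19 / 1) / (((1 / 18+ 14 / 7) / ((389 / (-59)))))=-60.94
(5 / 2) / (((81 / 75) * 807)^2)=3125/949521042 = 0.00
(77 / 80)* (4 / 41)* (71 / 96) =5467/78720 = 0.07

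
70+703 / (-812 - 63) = 60547/875 = 69.20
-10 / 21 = -0.48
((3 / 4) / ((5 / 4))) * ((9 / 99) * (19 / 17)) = 57/935 = 0.06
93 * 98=9114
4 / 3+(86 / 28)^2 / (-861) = 223159/168756 = 1.32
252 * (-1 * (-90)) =22680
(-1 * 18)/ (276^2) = -1/4232 = 0.00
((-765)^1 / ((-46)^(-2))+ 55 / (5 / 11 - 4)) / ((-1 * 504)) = 63131465/19656 = 3211.82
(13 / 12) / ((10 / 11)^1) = 1.19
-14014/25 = -560.56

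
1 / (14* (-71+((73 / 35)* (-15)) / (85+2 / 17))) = -1447/1445764 = 0.00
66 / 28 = 33/14 = 2.36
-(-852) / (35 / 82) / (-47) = -42.47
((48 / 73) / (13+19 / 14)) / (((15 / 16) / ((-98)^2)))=34420736/73365 = 469.17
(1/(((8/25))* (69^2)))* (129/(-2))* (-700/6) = 188125/38088 = 4.94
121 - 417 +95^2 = 8729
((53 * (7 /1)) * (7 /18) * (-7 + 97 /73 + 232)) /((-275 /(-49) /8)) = 764536024/16425 = 46547.09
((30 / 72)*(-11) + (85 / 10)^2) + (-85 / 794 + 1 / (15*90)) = 18104486/267975 = 67.56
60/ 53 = 1.13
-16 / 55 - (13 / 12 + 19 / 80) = -851/528 = -1.61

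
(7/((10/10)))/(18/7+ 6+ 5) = 49/95 = 0.52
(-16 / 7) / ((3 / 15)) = -80/7 = -11.43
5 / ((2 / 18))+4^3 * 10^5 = 6400045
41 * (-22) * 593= -534886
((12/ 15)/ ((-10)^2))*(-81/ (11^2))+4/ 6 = 30007/45375 = 0.66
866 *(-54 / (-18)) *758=1969284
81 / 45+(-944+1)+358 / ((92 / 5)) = -212001/230 = -921.74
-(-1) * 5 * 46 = 230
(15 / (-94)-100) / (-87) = 9415/8178 = 1.15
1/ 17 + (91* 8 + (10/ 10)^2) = 12394/17 = 729.06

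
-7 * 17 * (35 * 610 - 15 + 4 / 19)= -48238911/19 = -2538890.05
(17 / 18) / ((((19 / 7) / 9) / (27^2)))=86751/38 = 2282.92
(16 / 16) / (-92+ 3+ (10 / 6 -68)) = -3/466 = -0.01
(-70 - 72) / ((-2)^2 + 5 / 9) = -1278/41 = -31.17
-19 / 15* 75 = -95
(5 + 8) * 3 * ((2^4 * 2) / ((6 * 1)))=208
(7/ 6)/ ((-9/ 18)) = -7/3 = -2.33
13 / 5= 2.60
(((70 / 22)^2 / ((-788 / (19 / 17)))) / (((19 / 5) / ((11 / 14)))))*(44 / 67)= -875/448766 = 0.00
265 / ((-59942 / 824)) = -109180/29971 = -3.64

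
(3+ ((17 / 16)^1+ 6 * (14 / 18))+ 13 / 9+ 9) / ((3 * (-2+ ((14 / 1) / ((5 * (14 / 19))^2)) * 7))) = 69025/56376 = 1.22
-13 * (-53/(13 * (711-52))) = 53/659 = 0.08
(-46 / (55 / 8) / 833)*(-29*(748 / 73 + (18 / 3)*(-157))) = -725888096/3344495 = -217.04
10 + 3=13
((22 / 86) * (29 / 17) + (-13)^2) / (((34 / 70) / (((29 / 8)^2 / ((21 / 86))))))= 86803815/4624 = 18772.45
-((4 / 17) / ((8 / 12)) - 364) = 6182/17 = 363.65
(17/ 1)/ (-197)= -17/197 = -0.09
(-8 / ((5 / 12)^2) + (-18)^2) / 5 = 6948/125 = 55.58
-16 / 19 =-0.84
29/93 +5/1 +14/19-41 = -61759/1767 = -34.95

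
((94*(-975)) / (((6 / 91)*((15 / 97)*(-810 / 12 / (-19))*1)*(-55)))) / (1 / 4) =819781144/4455 = 184013.72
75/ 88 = 0.85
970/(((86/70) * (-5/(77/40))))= -52283/172 = -303.97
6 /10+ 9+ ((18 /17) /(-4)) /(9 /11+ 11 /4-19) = 555054/57715 = 9.62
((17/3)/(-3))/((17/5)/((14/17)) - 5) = 1190/549 = 2.17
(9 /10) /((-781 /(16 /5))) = -72/19525 = 0.00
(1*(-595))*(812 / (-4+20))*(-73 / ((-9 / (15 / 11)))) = -44086525/132 = -333988.83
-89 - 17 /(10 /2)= -462/5 = -92.40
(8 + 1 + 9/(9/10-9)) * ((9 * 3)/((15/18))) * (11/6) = 2343/5 = 468.60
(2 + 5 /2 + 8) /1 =25/2 = 12.50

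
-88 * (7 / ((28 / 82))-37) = 1452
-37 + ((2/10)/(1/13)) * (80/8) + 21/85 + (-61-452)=-44519/85 = -523.75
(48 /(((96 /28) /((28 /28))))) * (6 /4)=21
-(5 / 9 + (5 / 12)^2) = -35/48 = -0.73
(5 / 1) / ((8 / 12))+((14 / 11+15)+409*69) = 28244.77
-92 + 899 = 807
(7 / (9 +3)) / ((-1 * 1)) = -7/12 = -0.58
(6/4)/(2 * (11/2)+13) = 1/16 = 0.06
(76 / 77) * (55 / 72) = 95/126 = 0.75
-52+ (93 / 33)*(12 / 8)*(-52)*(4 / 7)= -13676/77 = -177.61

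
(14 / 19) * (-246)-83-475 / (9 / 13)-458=-240832/171 = -1408.37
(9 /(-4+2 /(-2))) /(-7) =9/35 = 0.26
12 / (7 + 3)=6/5 = 1.20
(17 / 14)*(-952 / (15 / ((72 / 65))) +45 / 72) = -3079703/36400 = -84.61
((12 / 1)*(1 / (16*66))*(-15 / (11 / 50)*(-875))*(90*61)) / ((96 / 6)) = 900703125/3872 = 232619.61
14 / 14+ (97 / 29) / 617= 17990/17893 = 1.01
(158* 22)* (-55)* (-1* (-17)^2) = 55251020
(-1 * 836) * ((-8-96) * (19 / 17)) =1651936/17 = 97172.71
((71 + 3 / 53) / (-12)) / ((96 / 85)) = -160055/30528 = -5.24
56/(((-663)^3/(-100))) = 5600/291434247 = 0.00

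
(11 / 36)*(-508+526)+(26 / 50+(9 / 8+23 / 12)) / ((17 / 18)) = 15761/1700 = 9.27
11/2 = 5.50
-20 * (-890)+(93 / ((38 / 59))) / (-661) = 447094913/25118 = 17799.78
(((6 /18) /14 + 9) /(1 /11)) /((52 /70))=133.62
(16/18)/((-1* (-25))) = 8/225 = 0.04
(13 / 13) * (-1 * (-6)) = 6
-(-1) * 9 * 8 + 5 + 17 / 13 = 78.31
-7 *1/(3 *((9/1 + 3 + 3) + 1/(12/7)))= -28/187 = -0.15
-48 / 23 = -2.09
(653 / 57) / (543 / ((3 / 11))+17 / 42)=9142/1589141 = 0.01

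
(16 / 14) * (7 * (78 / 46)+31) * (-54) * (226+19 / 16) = -96770970/161 = -601061.93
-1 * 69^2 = -4761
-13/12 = -1.08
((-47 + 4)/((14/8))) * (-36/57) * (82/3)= 56416/133 = 424.18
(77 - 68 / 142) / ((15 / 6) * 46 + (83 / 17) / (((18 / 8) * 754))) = 313380873/470977151 = 0.67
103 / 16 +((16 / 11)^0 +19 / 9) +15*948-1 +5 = 2049631/144 = 14233.55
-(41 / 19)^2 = -1681/361 = -4.66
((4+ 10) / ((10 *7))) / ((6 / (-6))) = -1/5 = -0.20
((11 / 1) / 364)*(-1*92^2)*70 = -232760/13 = -17904.62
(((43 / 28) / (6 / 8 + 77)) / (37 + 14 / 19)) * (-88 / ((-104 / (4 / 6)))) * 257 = 4619318/60875451 = 0.08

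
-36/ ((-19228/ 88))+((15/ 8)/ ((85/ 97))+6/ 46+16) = 1095623/59432 = 18.43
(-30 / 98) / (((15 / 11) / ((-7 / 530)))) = 11/3710 = 0.00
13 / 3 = 4.33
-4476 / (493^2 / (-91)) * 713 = 1194.89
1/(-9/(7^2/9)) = -0.60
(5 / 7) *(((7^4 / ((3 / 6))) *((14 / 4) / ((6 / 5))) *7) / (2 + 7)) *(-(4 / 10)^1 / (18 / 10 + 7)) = -420175/1188 = -353.68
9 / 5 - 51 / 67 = 348/335 = 1.04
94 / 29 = 3.24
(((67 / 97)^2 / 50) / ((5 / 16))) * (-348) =-12497376/1176125 = -10.63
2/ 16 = 1/8 = 0.12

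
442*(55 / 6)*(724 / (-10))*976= -858901472/3 = -286300490.67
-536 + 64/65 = -34776/65 = -535.02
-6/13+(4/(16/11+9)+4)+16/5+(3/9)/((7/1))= 225061/31395 = 7.17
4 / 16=1/4 = 0.25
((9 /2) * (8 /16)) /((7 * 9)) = 1/28 = 0.04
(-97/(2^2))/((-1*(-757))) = -97/3028 = -0.03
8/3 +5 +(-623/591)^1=3908/591 = 6.61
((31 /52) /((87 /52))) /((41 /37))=1147/3567 = 0.32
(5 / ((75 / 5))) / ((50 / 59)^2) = 0.46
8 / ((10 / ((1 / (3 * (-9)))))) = -4/135 = -0.03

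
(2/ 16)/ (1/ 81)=81/8 = 10.12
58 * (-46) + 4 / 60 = -40019/15 = -2667.93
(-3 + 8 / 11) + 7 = 52/11 = 4.73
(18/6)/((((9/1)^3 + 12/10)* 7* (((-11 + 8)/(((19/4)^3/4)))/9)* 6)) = -34295/4361728 = -0.01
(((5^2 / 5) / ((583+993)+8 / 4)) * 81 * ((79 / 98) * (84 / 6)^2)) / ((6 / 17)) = 60435/526 = 114.90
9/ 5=1.80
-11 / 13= -0.85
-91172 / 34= -45586/17 = -2681.53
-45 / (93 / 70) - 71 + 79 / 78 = -251129/2418 = -103.86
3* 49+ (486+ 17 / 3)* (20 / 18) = 18719/27 = 693.30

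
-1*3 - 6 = -9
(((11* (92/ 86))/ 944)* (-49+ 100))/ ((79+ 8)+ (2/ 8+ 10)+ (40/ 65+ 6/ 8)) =167739/26019472 = 0.01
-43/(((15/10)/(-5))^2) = -4300/9 = -477.78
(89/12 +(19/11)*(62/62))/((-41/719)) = -867833/5412 = -160.35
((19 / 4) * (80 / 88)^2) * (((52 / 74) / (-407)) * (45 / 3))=-185250/1822139 = -0.10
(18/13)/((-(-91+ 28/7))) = 6/377 = 0.02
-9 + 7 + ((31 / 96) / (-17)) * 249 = -3661/544 = -6.73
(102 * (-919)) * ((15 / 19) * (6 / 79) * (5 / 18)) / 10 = -156.13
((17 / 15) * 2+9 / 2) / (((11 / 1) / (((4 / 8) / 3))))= 203/1980 = 0.10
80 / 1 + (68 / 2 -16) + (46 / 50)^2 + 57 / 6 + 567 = 844183/1250 = 675.35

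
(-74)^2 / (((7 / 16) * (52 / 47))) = 11313.05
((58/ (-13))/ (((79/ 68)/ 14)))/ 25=-55216/25675 = -2.15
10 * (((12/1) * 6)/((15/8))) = 384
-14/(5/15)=-42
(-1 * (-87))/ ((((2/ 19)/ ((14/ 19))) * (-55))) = -609/55 = -11.07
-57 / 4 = -14.25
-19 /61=-0.31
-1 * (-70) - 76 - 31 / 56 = -367/56 = -6.55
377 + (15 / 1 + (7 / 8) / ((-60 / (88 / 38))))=893683/2280 = 391.97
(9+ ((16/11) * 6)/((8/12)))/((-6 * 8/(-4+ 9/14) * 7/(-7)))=-3807/2464 = -1.55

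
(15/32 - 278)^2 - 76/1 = 78794337/1024 = 76947.59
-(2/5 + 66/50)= -43/25 = -1.72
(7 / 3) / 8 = 0.29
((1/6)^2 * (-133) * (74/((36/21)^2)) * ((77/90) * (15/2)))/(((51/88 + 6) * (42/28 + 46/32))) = -204236263/6612759 = -30.89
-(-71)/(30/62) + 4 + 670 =12311/15 = 820.73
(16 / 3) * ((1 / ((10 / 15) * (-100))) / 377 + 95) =14325994/28275 = 506.67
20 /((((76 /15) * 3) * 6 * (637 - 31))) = 25/69084 = 0.00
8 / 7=1.14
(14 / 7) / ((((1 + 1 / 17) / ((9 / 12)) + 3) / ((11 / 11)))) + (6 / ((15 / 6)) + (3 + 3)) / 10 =97/75 = 1.29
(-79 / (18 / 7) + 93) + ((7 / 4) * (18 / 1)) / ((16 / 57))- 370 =-195.50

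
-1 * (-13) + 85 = 98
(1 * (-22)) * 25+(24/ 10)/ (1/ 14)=-2582/5 = -516.40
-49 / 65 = -0.75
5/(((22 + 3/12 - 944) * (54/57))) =-190/33183 = -0.01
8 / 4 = 2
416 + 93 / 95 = 39613/95 = 416.98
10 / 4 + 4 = 13/2 = 6.50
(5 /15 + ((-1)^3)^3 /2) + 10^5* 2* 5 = 5999999/6 = 999999.83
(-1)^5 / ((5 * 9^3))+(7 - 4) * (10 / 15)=7289/3645 = 2.00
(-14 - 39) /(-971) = 53/971 = 0.05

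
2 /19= 0.11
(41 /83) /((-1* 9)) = -41/747 = -0.05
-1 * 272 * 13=-3536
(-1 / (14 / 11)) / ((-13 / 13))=11/14 = 0.79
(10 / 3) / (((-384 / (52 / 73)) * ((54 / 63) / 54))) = -0.39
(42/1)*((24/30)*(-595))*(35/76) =-9206.84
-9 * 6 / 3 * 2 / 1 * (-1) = 36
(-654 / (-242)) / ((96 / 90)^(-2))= 27904/9075 = 3.07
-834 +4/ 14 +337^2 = 789147/7 = 112735.29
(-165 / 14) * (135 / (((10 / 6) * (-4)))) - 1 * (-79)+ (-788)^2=34790653/56 = 621261.66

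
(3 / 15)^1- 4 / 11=-9/55 = -0.16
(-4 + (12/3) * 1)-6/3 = -2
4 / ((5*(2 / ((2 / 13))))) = 4/65 = 0.06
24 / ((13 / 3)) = 72/13 = 5.54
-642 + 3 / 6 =-1283/2 = -641.50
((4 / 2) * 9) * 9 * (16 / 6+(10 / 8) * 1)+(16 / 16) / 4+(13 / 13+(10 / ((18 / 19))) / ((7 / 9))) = 18181/28 = 649.32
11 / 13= 0.85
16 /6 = 8/3 = 2.67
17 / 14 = 1.21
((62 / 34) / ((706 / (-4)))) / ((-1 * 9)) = 62/54009 = 0.00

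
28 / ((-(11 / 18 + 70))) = -504/1271 = -0.40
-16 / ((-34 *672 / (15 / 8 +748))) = 857/1632 = 0.53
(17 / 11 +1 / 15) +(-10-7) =-2539/165 = -15.39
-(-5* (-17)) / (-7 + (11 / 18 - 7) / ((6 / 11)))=9180/2021 = 4.54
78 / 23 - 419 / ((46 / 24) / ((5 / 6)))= -4112/23 = -178.78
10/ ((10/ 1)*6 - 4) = 5/28 = 0.18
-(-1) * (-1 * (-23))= 23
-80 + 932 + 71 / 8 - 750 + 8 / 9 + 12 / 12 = 8119/72 = 112.76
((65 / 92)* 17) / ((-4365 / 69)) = -221/1164 = -0.19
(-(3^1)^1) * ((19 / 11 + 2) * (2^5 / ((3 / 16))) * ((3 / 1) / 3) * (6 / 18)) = -20992/33 = -636.12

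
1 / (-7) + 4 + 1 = 34/7 = 4.86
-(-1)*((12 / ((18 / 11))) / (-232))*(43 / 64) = -473/22272 = -0.02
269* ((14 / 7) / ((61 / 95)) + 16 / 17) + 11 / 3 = 3405649/3111 = 1094.71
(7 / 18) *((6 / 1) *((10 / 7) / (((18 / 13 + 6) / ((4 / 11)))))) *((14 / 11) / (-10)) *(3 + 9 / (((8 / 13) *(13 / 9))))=-3185/11616 = -0.27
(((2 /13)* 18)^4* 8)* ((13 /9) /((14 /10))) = 7464960/15379 = 485.40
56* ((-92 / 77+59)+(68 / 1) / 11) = 39416/11 = 3583.27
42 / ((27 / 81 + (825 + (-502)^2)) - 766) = 63/378095 = 0.00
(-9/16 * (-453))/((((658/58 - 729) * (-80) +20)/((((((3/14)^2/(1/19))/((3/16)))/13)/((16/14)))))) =39411/28362880 = 0.00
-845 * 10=-8450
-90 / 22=-45/11 = -4.09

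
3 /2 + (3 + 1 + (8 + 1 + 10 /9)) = 281/18 = 15.61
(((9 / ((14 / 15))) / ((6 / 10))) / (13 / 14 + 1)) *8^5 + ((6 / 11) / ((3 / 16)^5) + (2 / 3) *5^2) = 245414402/891 = 275437.04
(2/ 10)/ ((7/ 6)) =0.17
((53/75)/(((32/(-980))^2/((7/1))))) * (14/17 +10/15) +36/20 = 84645277/12240 = 6915.46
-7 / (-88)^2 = -7/7744 = 0.00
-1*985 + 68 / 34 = -983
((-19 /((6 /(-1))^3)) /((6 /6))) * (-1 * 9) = -19/24 = -0.79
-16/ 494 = -0.03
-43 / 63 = -0.68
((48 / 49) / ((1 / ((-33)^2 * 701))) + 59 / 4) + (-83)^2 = 754713.38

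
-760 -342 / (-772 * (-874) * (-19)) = -256396631/337364 = -760.00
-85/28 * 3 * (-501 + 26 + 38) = 111435/28 = 3979.82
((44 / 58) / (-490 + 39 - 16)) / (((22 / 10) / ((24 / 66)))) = -40/148973 = 0.00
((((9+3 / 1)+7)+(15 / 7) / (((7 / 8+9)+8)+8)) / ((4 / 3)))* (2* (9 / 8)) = 32.20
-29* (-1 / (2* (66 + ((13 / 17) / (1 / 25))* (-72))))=-493/44556 = -0.01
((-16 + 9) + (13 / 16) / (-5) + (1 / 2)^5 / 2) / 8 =-2287/2560 = -0.89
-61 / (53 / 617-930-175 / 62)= 2333494/35680909 = 0.07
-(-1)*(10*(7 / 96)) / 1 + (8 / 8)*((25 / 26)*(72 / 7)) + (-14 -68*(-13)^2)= -50211823/4368 = -11495.38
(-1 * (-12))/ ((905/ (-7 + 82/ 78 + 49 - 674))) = -98428/11765 = -8.37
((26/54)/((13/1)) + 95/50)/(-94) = -523/25380 = -0.02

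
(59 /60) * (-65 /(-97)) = 767/1164 = 0.66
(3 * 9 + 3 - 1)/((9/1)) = 29/9 = 3.22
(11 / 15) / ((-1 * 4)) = -11/60 = -0.18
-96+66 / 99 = -286/3 = -95.33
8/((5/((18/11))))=144/55 = 2.62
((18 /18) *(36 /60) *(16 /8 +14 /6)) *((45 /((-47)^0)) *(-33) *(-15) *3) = 173745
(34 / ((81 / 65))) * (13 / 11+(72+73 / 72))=64933115/32076 = 2024.35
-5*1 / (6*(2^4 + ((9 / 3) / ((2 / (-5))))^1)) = -5/51 = -0.10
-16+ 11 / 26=-405/26 = -15.58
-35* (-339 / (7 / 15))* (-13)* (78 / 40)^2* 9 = -180982269/16 = -11311391.81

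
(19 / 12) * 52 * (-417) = -34333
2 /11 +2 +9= 123/11 = 11.18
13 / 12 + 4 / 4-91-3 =-1103/12 = -91.92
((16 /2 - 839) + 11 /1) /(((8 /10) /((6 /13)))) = -6150/13 = -473.08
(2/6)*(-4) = -4/3 = -1.33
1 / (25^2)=1/625 = 0.00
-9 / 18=-1/2 = -0.50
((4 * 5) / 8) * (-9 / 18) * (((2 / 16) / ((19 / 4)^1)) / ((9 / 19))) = -5/72 = -0.07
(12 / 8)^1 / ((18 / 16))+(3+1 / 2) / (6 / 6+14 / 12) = 115/39 = 2.95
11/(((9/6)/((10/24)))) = 55/18 = 3.06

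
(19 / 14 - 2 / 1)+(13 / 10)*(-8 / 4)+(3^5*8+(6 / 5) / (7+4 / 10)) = 5026981/2590 = 1940.92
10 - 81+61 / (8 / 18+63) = -39992/571 = -70.04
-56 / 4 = -14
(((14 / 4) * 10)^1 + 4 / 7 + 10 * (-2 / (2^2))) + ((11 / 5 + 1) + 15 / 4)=5253/140 = 37.52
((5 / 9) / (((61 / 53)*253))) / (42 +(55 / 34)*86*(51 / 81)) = 795/54000067 = 0.00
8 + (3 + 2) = 13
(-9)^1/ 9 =-1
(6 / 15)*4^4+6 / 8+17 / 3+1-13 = 5809/60 = 96.82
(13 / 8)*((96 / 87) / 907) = 52/26303 = 0.00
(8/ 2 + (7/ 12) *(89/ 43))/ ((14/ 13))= 34931/7224 = 4.84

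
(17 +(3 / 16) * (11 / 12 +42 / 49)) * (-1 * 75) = -582375/448 = -1299.94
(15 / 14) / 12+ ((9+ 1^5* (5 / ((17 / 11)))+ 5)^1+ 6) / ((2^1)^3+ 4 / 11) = 62785/21896 = 2.87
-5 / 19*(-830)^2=-3444500/19 = -181289.47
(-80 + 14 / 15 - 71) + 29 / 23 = -51338/345 = -148.81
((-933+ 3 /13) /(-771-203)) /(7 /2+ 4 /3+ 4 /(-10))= 181890/842023 = 0.22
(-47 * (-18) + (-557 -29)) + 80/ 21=5540/21 = 263.81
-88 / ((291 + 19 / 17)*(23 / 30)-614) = 0.23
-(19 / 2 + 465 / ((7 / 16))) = -15013/14 = -1072.36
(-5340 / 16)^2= 1782225/16 = 111389.06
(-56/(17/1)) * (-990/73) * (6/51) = 110880/21097 = 5.26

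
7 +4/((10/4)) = 43/5 = 8.60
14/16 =7/8 = 0.88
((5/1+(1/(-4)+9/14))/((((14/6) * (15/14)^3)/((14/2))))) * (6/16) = 7399/1500 = 4.93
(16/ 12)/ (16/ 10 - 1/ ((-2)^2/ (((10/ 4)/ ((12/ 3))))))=0.92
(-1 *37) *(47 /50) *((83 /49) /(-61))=144337/149450 = 0.97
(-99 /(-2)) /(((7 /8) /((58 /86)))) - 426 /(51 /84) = -3395100/5117 = -663.49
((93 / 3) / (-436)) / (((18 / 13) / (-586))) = 118079/3924 = 30.09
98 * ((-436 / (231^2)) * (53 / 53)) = -872/1089 = -0.80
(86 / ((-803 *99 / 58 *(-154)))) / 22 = 1247/67333959 = 0.00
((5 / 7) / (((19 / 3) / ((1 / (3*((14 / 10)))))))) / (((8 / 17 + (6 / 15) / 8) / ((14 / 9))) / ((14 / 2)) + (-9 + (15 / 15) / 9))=-153000/50373997 = 0.00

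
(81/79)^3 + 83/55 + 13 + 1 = 449791522/27117145 = 16.59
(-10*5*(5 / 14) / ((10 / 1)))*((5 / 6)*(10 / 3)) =-4.96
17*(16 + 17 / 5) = 1649/5 = 329.80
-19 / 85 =-0.22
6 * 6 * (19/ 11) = 684/11 = 62.18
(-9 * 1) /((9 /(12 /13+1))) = -25/13 = -1.92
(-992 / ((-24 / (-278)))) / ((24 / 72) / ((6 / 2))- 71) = 51708/319 = 162.09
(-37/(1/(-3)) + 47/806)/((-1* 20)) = -89513/16120 = -5.55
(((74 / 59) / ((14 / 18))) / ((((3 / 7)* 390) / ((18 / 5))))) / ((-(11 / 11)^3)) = -666/19175 = -0.03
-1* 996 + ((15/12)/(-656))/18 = -47043077/47232 = -996.00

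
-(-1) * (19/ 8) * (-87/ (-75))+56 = 11751/200 = 58.76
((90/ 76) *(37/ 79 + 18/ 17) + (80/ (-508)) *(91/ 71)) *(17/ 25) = 147868427/135345170 = 1.09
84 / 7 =12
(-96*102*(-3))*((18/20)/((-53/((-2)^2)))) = -528768/265 = -1995.35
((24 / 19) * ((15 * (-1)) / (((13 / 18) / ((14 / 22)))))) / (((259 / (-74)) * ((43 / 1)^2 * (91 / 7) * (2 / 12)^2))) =0.01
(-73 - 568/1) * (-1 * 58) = 37178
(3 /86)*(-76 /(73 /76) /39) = -2888/40807 = -0.07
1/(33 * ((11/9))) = 3/121 = 0.02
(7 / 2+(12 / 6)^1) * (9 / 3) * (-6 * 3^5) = -24057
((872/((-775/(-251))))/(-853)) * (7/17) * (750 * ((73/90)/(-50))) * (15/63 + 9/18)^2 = 61913417/68517225 = 0.90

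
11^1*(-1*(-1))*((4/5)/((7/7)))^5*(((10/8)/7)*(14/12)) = 1408/1875 = 0.75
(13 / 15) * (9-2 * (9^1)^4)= -56823/5 = -11364.60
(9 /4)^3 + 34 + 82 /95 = 281223/6080 = 46.25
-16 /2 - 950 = -958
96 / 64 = 3/2 = 1.50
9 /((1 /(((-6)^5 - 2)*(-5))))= 350010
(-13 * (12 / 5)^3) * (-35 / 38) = 78624/475 = 165.52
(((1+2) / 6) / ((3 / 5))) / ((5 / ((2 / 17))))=0.02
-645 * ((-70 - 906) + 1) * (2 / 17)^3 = 1024.02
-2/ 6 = -1/3 = -0.33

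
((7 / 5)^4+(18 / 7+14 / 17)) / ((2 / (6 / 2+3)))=1614657/74375 = 21.71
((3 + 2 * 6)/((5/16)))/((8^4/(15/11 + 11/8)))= 0.03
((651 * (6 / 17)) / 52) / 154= 279/9724 = 0.03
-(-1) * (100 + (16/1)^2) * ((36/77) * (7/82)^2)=22428/18491 = 1.21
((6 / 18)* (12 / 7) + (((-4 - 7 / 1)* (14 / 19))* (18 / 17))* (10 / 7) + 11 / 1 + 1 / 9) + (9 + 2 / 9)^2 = 84.47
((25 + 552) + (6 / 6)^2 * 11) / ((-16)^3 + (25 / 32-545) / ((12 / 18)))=-37632/314389 = -0.12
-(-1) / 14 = 1/14 = 0.07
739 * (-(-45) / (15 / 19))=42123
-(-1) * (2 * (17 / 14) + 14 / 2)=9.43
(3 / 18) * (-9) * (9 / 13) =-1.04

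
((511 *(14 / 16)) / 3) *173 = 25784.21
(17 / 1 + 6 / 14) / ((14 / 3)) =183/49 = 3.73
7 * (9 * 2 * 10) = 1260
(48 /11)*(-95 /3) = -1520/11 = -138.18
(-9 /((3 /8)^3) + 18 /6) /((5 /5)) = -167.67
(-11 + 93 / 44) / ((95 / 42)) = -8211/2090 = -3.93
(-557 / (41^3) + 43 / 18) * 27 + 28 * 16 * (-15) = -917437509/137842 = -6655.72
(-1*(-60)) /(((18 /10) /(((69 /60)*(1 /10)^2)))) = 0.38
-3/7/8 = -3/56 = -0.05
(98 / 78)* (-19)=-931/39 = -23.87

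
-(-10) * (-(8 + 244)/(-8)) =315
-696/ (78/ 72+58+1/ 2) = -8352/715 = -11.68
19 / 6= 3.17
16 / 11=1.45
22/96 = 11/48 = 0.23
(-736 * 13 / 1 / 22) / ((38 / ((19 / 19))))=-11.44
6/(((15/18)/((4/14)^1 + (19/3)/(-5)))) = -1236/175 = -7.06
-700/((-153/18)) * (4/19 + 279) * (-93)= -690711000/323 = -2138424.15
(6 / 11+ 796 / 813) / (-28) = -0.05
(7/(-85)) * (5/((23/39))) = -273/391 = -0.70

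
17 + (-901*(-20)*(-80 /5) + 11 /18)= -288302.39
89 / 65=1.37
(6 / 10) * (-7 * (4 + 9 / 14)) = -39/2 = -19.50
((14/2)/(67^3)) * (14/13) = 98/3909919 = 0.00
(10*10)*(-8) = -800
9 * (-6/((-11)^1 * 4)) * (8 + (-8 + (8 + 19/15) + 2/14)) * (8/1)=35568/385 = 92.38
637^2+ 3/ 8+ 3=405772.38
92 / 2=46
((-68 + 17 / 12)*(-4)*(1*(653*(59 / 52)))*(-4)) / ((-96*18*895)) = 0.51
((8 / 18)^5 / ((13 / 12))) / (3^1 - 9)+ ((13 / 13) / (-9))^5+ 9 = 767408/85293 = 9.00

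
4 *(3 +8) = 44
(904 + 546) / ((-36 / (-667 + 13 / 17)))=4105675/153 = 26834.48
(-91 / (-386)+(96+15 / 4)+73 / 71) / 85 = 1107355/931804 = 1.19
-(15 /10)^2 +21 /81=-215/108 = -1.99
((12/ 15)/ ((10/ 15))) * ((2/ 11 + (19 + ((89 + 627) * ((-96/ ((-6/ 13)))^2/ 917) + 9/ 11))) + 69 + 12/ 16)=372711897/9170 = 40644.70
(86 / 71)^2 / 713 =7396/3594233 = 0.00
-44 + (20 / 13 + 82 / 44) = -11611/286 = -40.60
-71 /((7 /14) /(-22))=3124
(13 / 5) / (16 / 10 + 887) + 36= 36.00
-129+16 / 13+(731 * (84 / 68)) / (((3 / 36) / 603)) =84941743/13 = 6533980.23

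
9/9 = 1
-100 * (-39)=3900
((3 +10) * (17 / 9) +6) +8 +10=437/9 = 48.56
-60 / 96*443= -2215/8 = -276.88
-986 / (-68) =14.50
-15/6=-5/2 = -2.50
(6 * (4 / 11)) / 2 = 12/11 = 1.09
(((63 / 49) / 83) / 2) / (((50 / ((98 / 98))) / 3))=27/58100 = 0.00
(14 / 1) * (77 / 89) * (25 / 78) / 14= 1925/6942 = 0.28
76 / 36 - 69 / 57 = 154/171 = 0.90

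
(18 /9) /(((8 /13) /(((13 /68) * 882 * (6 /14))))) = 31941/136 = 234.86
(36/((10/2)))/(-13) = -36/65 = -0.55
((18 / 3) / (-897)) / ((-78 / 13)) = 1/897 = 0.00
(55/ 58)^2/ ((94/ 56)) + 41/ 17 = 1980582/671959 = 2.95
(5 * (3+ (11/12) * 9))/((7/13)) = 2925/28 = 104.46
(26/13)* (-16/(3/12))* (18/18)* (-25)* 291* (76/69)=23590400/23 = 1025669.57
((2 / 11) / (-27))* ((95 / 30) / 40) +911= 32468021/35640 = 911.00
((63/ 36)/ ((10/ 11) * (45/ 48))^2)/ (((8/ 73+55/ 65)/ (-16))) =-205773568/5101875 = -40.33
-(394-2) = -392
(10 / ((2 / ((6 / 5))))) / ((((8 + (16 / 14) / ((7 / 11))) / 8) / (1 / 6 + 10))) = 2989/60 = 49.82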